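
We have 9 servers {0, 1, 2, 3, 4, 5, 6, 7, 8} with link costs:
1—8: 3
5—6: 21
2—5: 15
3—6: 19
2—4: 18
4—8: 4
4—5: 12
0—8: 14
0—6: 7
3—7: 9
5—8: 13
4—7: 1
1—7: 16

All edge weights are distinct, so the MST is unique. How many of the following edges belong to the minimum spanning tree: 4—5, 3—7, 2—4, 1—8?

3

Kruskal: consider edges lightest-first.
4—7 (1): add — endpoints in different components.
1—8 (3): add — endpoints in different components.
4—8 (4): add — endpoints in different components.
0—6 (7): add — endpoints in different components.
3—7 (9): add — endpoints in different components.
4—5 (12): add — endpoints in different components.
5—8 (13): skip — 5 and 8 already connected.
0—8 (14): add — endpoints in different components.
2—5 (15): add — endpoints in different components.
MST edge set: {4—7, 1—8, 4—8, 0—6, 3—7, 4—5, 0—8, 2—5}.
Of the listed edges, {4—5, 3—7, 1—8} are in the MST → 3.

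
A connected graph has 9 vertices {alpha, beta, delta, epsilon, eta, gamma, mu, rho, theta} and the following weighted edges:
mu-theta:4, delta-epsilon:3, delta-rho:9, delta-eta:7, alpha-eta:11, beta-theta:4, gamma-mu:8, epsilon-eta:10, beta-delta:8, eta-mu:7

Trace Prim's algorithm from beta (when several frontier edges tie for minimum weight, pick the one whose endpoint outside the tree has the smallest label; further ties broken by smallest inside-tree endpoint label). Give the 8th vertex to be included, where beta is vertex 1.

rho

Grow the tree from beta using Prim:
Step 1: cheapest edge leaving the tree is beta-theta (4); add theta.
Step 2: cheapest edge leaving the tree is mu-theta (4); add mu.
Step 3: cheapest edge leaving the tree is eta-mu (7); add eta.
Step 4: cheapest edge leaving the tree is delta-eta (7); add delta.
Step 5: cheapest edge leaving the tree is delta-epsilon (3); add epsilon.
Step 6: cheapest edge leaving the tree is gamma-mu (8); add gamma.
Step 7: cheapest edge leaving the tree is delta-rho (9); add rho.
Step 8: cheapest edge leaving the tree is alpha-eta (11); add alpha.
Vertex order: beta, theta, mu, eta, delta, epsilon, gamma, rho, alpha. The 8th vertex is rho.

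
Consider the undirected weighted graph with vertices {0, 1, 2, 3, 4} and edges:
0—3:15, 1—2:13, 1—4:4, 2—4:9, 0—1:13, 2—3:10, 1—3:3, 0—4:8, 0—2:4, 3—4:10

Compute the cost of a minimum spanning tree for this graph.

19

Kruskal's algorithm — process edges by increasing weight (ties by edge label):
1—3 (3): add. Components now {0} {1,3} {2} {4}
0—2 (4): add. Components now {0,2} {1,3} {4}
1—4 (4): add. Components now {0,2} {1,3,4}
0—4 (8): add. Components now {0,1,2,3,4}
MST edges: 1—3, 0—2, 1—4, 0—4; total weight 3+4+4+8 = 19.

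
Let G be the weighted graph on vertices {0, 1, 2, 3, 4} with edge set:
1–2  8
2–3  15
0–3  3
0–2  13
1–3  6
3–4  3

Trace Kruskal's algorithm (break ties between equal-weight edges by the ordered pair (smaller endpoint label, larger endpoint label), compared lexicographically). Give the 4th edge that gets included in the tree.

Kruskal: consider edges lightest-first.
0–3 (3): add — endpoints in different components.
3–4 (3): add — endpoints in different components.
1–3 (6): add — endpoints in different components.
1–2 (8): add — endpoints in different components.
The 4th edge added is 1–2.

1-2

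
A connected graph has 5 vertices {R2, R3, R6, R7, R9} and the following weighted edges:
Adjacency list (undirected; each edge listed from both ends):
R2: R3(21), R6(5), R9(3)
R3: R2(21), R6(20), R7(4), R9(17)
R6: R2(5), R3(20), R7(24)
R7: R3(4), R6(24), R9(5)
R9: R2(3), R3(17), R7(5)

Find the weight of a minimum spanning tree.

Kruskal: consider edges lightest-first.
R2–R9 (3): add — endpoints in different components.
R3–R7 (4): add — endpoints in different components.
R2–R6 (5): add — endpoints in different components.
R7–R9 (5): add — endpoints in different components.
MST edges: R2–R9, R3–R7, R2–R6, R7–R9; total weight 3+4+5+5 = 17.

17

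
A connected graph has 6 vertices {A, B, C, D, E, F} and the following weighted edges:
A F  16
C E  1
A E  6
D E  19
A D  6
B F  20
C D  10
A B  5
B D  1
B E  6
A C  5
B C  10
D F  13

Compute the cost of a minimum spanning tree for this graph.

Prim, starting at F.
Step 1: cheapest edge leaving the tree is D F (13); add D.
Step 2: cheapest edge leaving the tree is B D (1); add B.
Step 3: cheapest edge leaving the tree is A B (5); add A.
Step 4: cheapest edge leaving the tree is A C (5); add C.
Step 5: cheapest edge leaving the tree is C E (1); add E.
MST edges: D F, B D, A B, A C, C E; total weight 13+1+5+5+1 = 25.

25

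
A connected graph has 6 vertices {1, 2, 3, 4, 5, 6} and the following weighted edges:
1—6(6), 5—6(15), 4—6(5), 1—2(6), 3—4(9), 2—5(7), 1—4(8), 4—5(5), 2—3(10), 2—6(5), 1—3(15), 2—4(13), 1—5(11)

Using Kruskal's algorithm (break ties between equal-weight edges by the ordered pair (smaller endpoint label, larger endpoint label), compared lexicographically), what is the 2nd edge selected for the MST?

Sort edges by weight, then run Kruskal:
2—6 (5): add — endpoints in different components.
4—5 (5): add — endpoints in different components.
4—6 (5): add — endpoints in different components.
1—2 (6): add — endpoints in different components.
1—6 (6): skip — 1 and 6 already connected.
2—5 (7): skip — 2 and 5 already connected.
1—4 (8): skip — 1 and 4 already connected.
3—4 (9): add — endpoints in different components.
The 2nd edge added is 4—5.

4-5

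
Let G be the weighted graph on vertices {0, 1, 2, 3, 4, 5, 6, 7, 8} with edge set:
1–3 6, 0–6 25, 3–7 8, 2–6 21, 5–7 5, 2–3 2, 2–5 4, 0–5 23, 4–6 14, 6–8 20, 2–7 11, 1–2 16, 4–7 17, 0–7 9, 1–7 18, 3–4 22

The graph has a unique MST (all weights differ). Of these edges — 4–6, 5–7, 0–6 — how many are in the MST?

2

Sort edges by weight, then run Kruskal:
2–3 (2): add — endpoints in different components.
2–5 (4): add — endpoints in different components.
5–7 (5): add — endpoints in different components.
1–3 (6): add — endpoints in different components.
3–7 (8): skip — 3 and 7 already connected.
0–7 (9): add — endpoints in different components.
2–7 (11): skip — 2 and 7 already connected.
4–6 (14): add — endpoints in different components.
1–2 (16): skip — 1 and 2 already connected.
4–7 (17): add — endpoints in different components.
1–7 (18): skip — 1 and 7 already connected.
6–8 (20): add — endpoints in different components.
MST edge set: {2–3, 2–5, 5–7, 1–3, 0–7, 4–6, 4–7, 6–8}.
Of the listed edges, {4–6, 5–7} are in the MST → 2.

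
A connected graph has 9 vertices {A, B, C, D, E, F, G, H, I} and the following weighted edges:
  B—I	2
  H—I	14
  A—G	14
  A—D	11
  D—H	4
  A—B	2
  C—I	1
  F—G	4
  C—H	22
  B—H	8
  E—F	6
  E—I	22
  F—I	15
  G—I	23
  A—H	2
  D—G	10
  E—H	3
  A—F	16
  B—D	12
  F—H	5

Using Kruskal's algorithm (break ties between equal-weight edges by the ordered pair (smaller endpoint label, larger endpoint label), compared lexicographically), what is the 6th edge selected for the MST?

D-H

Kruskal's algorithm — process edges by increasing weight (ties by edge label):
C—I (1): add — endpoints in different components.
A—B (2): add — endpoints in different components.
A—H (2): add — endpoints in different components.
B—I (2): add — endpoints in different components.
E—H (3): add — endpoints in different components.
D—H (4): add — endpoints in different components.
F—G (4): add — endpoints in different components.
F—H (5): add — endpoints in different components.
The 6th edge added is D—H.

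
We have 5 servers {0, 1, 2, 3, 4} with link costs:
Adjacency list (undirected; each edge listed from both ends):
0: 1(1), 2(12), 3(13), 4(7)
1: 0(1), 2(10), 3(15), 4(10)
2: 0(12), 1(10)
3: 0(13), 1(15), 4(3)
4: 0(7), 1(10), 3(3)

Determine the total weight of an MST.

Grow the tree from 2 using Prim:
Step 1: frontier [1—2 10, 0—2 12] → take 1—2 (10); add 1.
Step 2: frontier [0—1 1, 1—4 10, 1—3 15, 0—2 12] → take 0—1 (1); add 0.
Step 3: frontier [0—4 7, 0—3 13, 1—4 10, 1—3 15] → take 0—4 (7); add 4.
Step 4: frontier [0—3 13, 1—3 15, 3—4 3] → take 3—4 (3); add 3.
MST edges: 1—2, 0—1, 0—4, 3—4; total weight 10+1+7+3 = 21.

21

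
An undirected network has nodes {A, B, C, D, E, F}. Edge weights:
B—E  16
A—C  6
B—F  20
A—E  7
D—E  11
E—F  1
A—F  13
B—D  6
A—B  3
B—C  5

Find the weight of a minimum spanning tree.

22

Kruskal's algorithm — process edges by increasing weight (ties by edge label):
E—F (1): add. Components now {A} {B} {C} {D} {E,F}
A—B (3): add. Components now {A,B} {C} {D} {E,F}
B—C (5): add. Components now {A,B,C} {D} {E,F}
A—C (6): skip — A and C already connected.
B—D (6): add. Components now {A,B,C,D} {E,F}
A—E (7): add. Components now {A,B,C,D,E,F}
MST edges: E—F, A—B, B—C, B—D, A—E; total weight 1+3+5+6+7 = 22.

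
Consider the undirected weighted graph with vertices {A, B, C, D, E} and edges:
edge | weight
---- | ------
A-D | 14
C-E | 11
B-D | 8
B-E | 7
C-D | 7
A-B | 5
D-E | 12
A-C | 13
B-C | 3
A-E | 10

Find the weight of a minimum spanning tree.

Prim's algorithm from A:
Step 1: frontier [A-B 5, A-E 10, A-C 13, A-D 14] → take A-B (5); add B.
Step 2: frontier [A-E 10, A-C 13, A-D 14, B-C 3, B-E 7, B-D 8] → take B-C (3); add C.
Step 3: frontier [A-E 10, A-D 14, B-E 7, B-D 8, C-D 7, C-E 11] → take C-D (7); add D.
Step 4: frontier [A-E 10, B-E 7, C-E 11, D-E 12] → take B-E (7); add E.
MST edges: A-B, B-C, C-D, B-E; total weight 5+3+7+7 = 22.

22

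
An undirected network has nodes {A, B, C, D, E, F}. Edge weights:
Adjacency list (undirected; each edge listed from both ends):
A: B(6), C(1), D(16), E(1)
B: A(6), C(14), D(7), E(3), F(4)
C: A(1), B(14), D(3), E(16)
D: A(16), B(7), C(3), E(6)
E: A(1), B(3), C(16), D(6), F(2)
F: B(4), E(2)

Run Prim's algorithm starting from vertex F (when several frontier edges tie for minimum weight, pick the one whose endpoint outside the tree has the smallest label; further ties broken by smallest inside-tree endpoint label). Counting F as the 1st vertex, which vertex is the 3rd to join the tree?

Grow the tree from F using Prim:
Step 1: cheapest edge leaving the tree is E F (2); add E.
Step 2: cheapest edge leaving the tree is A E (1); add A.
Step 3: cheapest edge leaving the tree is A C (1); add C.
Step 4: cheapest edge leaving the tree is B E (3); add B.
Step 5: cheapest edge leaving the tree is C D (3); add D.
Vertex order: F, E, A, C, B, D. The 3rd vertex is A.

A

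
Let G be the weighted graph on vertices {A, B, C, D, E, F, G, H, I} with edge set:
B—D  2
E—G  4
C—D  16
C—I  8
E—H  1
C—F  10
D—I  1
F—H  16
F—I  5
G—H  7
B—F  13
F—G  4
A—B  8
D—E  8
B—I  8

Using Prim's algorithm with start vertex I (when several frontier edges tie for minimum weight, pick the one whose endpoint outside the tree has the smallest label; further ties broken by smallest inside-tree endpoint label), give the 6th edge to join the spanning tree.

E-H

Prim's algorithm from I:
Step 1: cheapest edge leaving the tree is D—I (1); add D.
Step 2: cheapest edge leaving the tree is B—D (2); add B.
Step 3: cheapest edge leaving the tree is F—I (5); add F.
Step 4: cheapest edge leaving the tree is F—G (4); add G.
Step 5: cheapest edge leaving the tree is E—G (4); add E.
Step 6: cheapest edge leaving the tree is E—H (1); add H.
Step 7: cheapest edge leaving the tree is A—B (8); add A.
Step 8: cheapest edge leaving the tree is C—I (8); add C.
The 6th edge added is E—H.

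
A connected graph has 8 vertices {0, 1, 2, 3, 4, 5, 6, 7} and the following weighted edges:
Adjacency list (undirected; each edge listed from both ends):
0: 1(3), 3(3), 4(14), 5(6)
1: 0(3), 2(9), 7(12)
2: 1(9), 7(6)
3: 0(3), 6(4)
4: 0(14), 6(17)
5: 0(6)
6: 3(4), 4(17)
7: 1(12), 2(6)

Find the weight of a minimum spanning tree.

Grow the tree from 2 using Prim:
Step 1: frontier [2 7 6, 1 2 9] → take 2 7 (6); add 7.
Step 2: frontier [1 2 9, 1 7 12] → take 1 2 (9); add 1.
Step 3: frontier [0 1 3] → take 0 1 (3); add 0.
Step 4: frontier [0 3 3, 0 5 6, 0 4 14] → take 0 3 (3); add 3.
Step 5: frontier [0 5 6, 0 4 14, 3 6 4] → take 3 6 (4); add 6.
Step 6: frontier [0 5 6, 0 4 14, 4 6 17] → take 0 5 (6); add 5.
Step 7: frontier [0 4 14, 4 6 17] → take 0 4 (14); add 4.
MST edges: 2 7, 1 2, 0 1, 0 3, 3 6, 0 5, 0 4; total weight 6+9+3+3+4+6+14 = 45.

45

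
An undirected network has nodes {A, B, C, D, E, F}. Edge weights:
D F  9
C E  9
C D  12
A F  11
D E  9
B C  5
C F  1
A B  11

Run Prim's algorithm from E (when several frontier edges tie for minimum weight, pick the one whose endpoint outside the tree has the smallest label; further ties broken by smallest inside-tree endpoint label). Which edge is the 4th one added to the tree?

Prim, starting at E.
Step 1: cheapest edge leaving the tree is C E (9); add C.
Step 2: cheapest edge leaving the tree is C F (1); add F.
Step 3: cheapest edge leaving the tree is B C (5); add B.
Step 4: cheapest edge leaving the tree is D E (9); add D.
Step 5: cheapest edge leaving the tree is A B (11); add A.
The 4th edge added is D E.

D-E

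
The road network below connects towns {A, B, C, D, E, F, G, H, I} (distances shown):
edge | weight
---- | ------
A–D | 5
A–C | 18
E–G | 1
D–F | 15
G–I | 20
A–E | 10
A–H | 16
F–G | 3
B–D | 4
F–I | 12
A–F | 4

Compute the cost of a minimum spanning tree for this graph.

Grow the tree from D using Prim:
Step 1: frontier [B–D 4, A–D 5, D–F 15] → take B–D (4); add B.
Step 2: frontier [A–D 5, D–F 15] → take A–D (5); add A.
Step 3: frontier [A–F 4, A–E 10, A–H 16, A–C 18, D–F 15] → take A–F (4); add F.
Step 4: frontier [A–E 10, A–H 16, A–C 18, F–G 3, F–I 12] → take F–G (3); add G.
Step 5: frontier [A–E 10, A–H 16, A–C 18, F–I 12, E–G 1, G–I 20] → take E–G (1); add E.
Step 6: frontier [A–H 16, A–C 18, F–I 12, G–I 20] → take F–I (12); add I.
Step 7: frontier [A–H 16, A–C 18] → take A–H (16); add H.
Step 8: frontier [A–C 18] → take A–C (18); add C.
MST edges: B–D, A–D, A–F, F–G, E–G, F–I, A–H, A–C; total weight 4+5+4+3+1+12+16+18 = 63.

63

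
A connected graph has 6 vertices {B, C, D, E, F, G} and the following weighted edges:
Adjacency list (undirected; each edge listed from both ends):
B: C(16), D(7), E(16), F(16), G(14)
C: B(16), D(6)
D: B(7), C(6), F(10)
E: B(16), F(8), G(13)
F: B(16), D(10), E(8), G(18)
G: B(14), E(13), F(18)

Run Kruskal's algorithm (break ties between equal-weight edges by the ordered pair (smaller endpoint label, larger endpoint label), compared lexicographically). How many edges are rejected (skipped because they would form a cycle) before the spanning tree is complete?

Sort edges by weight, then run Kruskal:
C—D (6): add. Components now {B} {C,D} {E} {F} {G}
B—D (7): add. Components now {B,C,D} {E} {F} {G}
E—F (8): add. Components now {B,C,D} {E,F} {G}
D—F (10): add. Components now {B,C,D,E,F} {G}
E—G (13): add. Components now {B,C,D,E,F,G}
Edges rejected before the tree was complete: 0.

0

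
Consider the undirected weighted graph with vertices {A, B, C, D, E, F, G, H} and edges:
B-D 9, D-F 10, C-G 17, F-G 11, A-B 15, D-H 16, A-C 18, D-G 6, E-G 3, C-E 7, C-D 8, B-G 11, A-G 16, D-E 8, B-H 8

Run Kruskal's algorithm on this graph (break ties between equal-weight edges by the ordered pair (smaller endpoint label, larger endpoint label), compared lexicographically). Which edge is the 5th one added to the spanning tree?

Kruskal: consider edges lightest-first.
E-G (3): add — endpoints in different components.
D-G (6): add — endpoints in different components.
C-E (7): add — endpoints in different components.
B-H (8): add — endpoints in different components.
C-D (8): skip — C and D already connected.
D-E (8): skip — D and E already connected.
B-D (9): add — endpoints in different components.
D-F (10): add — endpoints in different components.
B-G (11): skip — B and G already connected.
F-G (11): skip — F and G already connected.
A-B (15): add — endpoints in different components.
The 5th edge added is B-D.

B-D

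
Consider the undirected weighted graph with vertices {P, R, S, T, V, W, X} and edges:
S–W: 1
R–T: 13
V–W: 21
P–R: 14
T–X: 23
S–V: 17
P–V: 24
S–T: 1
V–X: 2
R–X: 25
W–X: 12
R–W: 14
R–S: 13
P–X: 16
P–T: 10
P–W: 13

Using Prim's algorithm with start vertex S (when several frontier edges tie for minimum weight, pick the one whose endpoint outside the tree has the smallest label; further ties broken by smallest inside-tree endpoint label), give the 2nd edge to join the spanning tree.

S-W

Prim, starting at S.
Step 1: cheapest edge leaving the tree is S–T (1); add T.
Step 2: cheapest edge leaving the tree is S–W (1); add W.
Step 3: cheapest edge leaving the tree is P–T (10); add P.
Step 4: cheapest edge leaving the tree is W–X (12); add X.
Step 5: cheapest edge leaving the tree is V–X (2); add V.
Step 6: cheapest edge leaving the tree is R–S (13); add R.
The 2nd edge added is S–W.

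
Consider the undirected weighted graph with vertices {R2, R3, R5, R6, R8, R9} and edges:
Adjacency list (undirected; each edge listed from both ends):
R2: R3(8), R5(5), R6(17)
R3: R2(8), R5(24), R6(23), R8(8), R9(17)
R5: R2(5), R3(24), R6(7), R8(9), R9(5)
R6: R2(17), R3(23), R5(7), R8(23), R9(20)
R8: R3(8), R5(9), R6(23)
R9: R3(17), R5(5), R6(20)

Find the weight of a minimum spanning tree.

Sort edges by weight, then run Kruskal:
R2 R5 (5): add. Components now {R6} {R3} {R9} {R2,R5} {R8}
R5 R9 (5): add. Components now {R6} {R3} {R2,R5,R9} {R8}
R5 R6 (7): add. Components now {R2,R5,R6,R9} {R3} {R8}
R2 R3 (8): add. Components now {R2,R3,R5,R6,R9} {R8}
R3 R8 (8): add. Components now {R2,R3,R5,R6,R8,R9}
MST edges: R2 R5, R5 R9, R5 R6, R2 R3, R3 R8; total weight 5+5+7+8+8 = 33.

33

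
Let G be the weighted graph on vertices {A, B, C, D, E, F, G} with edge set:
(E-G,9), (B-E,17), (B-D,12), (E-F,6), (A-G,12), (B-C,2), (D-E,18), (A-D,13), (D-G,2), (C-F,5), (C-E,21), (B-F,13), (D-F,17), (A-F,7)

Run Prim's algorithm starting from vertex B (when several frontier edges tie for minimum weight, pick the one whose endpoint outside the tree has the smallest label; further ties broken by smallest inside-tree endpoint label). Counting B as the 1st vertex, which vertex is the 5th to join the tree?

Grow the tree from B using Prim:
Step 1: frontier [B-C 2, B-D 12, B-F 13, B-E 17] → take B-C (2); add C.
Step 2: frontier [B-D 12, B-F 13, B-E 17, C-F 5, C-E 21] → take C-F (5); add F.
Step 3: frontier [B-D 12, B-E 17, C-E 21, E-F 6, A-F 7, D-F 17] → take E-F (6); add E.
Step 4: frontier [B-D 12, E-G 9, D-E 18, A-F 7, D-F 17] → take A-F (7); add A.
Step 5: frontier [A-G 12, A-D 13, B-D 12, E-G 9, D-E 18, D-F 17] → take E-G (9); add G.
Step 6: frontier [A-D 13, B-D 12, D-E 18, D-F 17, D-G 2] → take D-G (2); add D.
Vertex order: B, C, F, E, A, G, D. The 5th vertex is A.

A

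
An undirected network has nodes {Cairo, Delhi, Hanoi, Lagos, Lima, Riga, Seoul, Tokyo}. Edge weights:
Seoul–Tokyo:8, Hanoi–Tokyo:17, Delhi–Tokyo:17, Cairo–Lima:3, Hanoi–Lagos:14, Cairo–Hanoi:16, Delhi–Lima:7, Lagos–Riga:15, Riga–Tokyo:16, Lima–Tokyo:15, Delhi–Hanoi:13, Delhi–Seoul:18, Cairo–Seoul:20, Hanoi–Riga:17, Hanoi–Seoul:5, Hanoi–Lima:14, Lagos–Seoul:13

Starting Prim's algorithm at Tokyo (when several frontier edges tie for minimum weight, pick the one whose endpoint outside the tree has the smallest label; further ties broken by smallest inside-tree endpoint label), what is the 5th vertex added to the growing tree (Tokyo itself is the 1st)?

Lima

Prim's algorithm from Tokyo:
Step 1: cheapest edge leaving the tree is Seoul–Tokyo (8); add Seoul.
Step 2: cheapest edge leaving the tree is Hanoi–Seoul (5); add Hanoi.
Step 3: cheapest edge leaving the tree is Delhi–Hanoi (13); add Delhi.
Step 4: cheapest edge leaving the tree is Delhi–Lima (7); add Lima.
Step 5: cheapest edge leaving the tree is Cairo–Lima (3); add Cairo.
Step 6: cheapest edge leaving the tree is Lagos–Seoul (13); add Lagos.
Step 7: cheapest edge leaving the tree is Lagos–Riga (15); add Riga.
Vertex order: Tokyo, Seoul, Hanoi, Delhi, Lima, Cairo, Lagos, Riga. The 5th vertex is Lima.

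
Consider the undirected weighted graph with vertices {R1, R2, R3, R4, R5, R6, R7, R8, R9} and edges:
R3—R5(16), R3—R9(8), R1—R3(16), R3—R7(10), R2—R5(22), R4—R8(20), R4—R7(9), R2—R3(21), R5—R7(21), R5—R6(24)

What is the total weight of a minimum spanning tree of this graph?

Prim's algorithm from R3:
Step 1: cheapest edge leaving the tree is R3—R9 (8); add R9.
Step 2: cheapest edge leaving the tree is R3—R7 (10); add R7.
Step 3: cheapest edge leaving the tree is R4—R7 (9); add R4.
Step 4: cheapest edge leaving the tree is R1—R3 (16); add R1.
Step 5: cheapest edge leaving the tree is R3—R5 (16); add R5.
Step 6: cheapest edge leaving the tree is R4—R8 (20); add R8.
Step 7: cheapest edge leaving the tree is R2—R3 (21); add R2.
Step 8: cheapest edge leaving the tree is R5—R6 (24); add R6.
MST edges: R3—R9, R3—R7, R4—R7, R1—R3, R3—R5, R4—R8, R2—R3, R5—R6; total weight 8+10+9+16+16+20+21+24 = 124.

124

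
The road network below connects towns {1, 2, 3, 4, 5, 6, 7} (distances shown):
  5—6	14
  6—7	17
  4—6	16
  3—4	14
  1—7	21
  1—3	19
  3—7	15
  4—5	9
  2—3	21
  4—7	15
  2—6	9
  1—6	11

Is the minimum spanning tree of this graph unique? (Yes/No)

Kruskal's algorithm — process edges by increasing weight (ties by edge label):
2—6 (9): add. Components now {1} {2,6} {3} {4} {5} {7}
4—5 (9): add. Components now {1} {2,6} {3} {4,5} {7}
1—6 (11): add. Components now {1,2,6} {3} {4,5} {7}
3—4 (14): add. Components now {1,2,6} {3,4,5} {7}
5—6 (14): add. Components now {1,2,3,4,5,6} {7}
3—7 (15): add. Components now {1,2,3,4,5,6,7}
Non-tree edge 4—7 has weight 15, equal to the heaviest edge on its tree cycle — swapping gives another MST of the same weight. Not unique.

No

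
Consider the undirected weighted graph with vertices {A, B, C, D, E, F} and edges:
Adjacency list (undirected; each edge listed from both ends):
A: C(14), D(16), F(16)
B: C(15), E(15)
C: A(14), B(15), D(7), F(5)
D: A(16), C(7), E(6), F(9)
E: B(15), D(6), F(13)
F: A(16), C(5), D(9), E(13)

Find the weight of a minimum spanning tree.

Prim's algorithm from F:
Step 1: frontier [C—F 5, D—F 9, E—F 13, A—F 16] → take C—F (5); add C.
Step 2: frontier [C—D 7, A—C 14, B—C 15, D—F 9, E—F 13, A—F 16] → take C—D (7); add D.
Step 3: frontier [A—C 14, B—C 15, D—E 6, A—D 16, E—F 13, A—F 16] → take D—E (6); add E.
Step 4: frontier [A—C 14, B—C 15, A—D 16, B—E 15, A—F 16] → take A—C (14); add A.
Step 5: frontier [B—C 15, B—E 15] → take B—C (15); add B.
MST edges: C—F, C—D, D—E, A—C, B—C; total weight 5+7+6+14+15 = 47.

47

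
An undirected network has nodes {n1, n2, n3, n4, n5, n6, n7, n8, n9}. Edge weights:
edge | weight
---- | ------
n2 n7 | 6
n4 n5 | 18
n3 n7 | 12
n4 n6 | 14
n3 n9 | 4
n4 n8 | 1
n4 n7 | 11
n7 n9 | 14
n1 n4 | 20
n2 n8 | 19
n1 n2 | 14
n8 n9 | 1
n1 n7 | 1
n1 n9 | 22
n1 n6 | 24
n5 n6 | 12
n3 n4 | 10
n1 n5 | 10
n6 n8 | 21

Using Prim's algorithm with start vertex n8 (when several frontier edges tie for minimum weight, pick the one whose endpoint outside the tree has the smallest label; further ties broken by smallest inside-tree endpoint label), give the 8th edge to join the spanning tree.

Grow the tree from n8 using Prim:
Step 1: cheapest edge leaving the tree is n4 n8 (1); add n4.
Step 2: cheapest edge leaving the tree is n8 n9 (1); add n9.
Step 3: cheapest edge leaving the tree is n3 n9 (4); add n3.
Step 4: cheapest edge leaving the tree is n4 n7 (11); add n7.
Step 5: cheapest edge leaving the tree is n1 n7 (1); add n1.
Step 6: cheapest edge leaving the tree is n2 n7 (6); add n2.
Step 7: cheapest edge leaving the tree is n1 n5 (10); add n5.
Step 8: cheapest edge leaving the tree is n5 n6 (12); add n6.
The 8th edge added is n5 n6.

n5-n6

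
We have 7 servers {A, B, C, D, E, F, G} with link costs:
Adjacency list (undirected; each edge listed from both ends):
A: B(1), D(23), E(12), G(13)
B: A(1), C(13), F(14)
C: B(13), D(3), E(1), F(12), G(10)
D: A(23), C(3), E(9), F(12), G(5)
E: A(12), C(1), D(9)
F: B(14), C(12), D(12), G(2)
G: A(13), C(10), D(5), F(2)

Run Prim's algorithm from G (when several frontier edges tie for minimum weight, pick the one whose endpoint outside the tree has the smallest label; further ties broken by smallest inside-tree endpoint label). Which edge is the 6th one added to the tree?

Grow the tree from G using Prim:
Step 1: cheapest edge leaving the tree is F–G (2); add F.
Step 2: cheapest edge leaving the tree is D–G (5); add D.
Step 3: cheapest edge leaving the tree is C–D (3); add C.
Step 4: cheapest edge leaving the tree is C–E (1); add E.
Step 5: cheapest edge leaving the tree is A–E (12); add A.
Step 6: cheapest edge leaving the tree is A–B (1); add B.
The 6th edge added is A–B.

A-B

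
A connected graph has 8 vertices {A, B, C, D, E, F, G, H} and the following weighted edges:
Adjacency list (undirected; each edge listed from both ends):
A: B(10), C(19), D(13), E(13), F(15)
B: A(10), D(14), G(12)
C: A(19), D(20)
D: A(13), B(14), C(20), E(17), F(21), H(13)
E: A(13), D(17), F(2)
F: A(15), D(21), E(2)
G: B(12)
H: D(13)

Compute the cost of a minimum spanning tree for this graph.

Kruskal: consider edges lightest-first.
E—F (2): add — endpoints in different components.
A—B (10): add — endpoints in different components.
B—G (12): add — endpoints in different components.
A—D (13): add — endpoints in different components.
A—E (13): add — endpoints in different components.
D—H (13): add — endpoints in different components.
B—D (14): skip — B and D already connected.
A—F (15): skip — A and F already connected.
D—E (17): skip — D and E already connected.
A—C (19): add — endpoints in different components.
MST edges: E—F, A—B, B—G, A—D, A—E, D—H, A—C; total weight 2+10+12+13+13+13+19 = 82.

82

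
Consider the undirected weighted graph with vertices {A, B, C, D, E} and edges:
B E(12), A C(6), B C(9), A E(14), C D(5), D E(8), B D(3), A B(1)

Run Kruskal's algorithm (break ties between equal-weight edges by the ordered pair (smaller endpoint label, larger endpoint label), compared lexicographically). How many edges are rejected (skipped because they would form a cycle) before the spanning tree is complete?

Kruskal's algorithm — process edges by increasing weight (ties by edge label):
A B (1): add — endpoints in different components.
B D (3): add — endpoints in different components.
C D (5): add — endpoints in different components.
A C (6): skip — A and C already connected.
D E (8): add — endpoints in different components.
Edges rejected before the tree was complete: 1.

1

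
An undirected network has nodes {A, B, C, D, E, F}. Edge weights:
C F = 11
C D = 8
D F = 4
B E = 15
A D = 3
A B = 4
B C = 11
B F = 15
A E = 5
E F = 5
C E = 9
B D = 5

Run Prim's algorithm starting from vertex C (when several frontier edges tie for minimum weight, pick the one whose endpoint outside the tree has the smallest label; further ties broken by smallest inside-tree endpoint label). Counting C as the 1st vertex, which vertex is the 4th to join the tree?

Prim's algorithm from C:
Step 1: cheapest edge leaving the tree is C D (8); add D.
Step 2: cheapest edge leaving the tree is A D (3); add A.
Step 3: cheapest edge leaving the tree is A B (4); add B.
Step 4: cheapest edge leaving the tree is D F (4); add F.
Step 5: cheapest edge leaving the tree is A E (5); add E.
Vertex order: C, D, A, B, F, E. The 4th vertex is B.

B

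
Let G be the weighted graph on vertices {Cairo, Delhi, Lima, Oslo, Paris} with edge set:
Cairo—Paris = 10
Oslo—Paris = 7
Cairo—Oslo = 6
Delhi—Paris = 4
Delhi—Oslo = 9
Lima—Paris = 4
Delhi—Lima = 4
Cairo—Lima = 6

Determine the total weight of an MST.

20

Prim, starting at Cairo.
Step 1: cheapest edge leaving the tree is Cairo—Lima (6); add Lima.
Step 2: cheapest edge leaving the tree is Delhi—Lima (4); add Delhi.
Step 3: cheapest edge leaving the tree is Delhi—Paris (4); add Paris.
Step 4: cheapest edge leaving the tree is Cairo—Oslo (6); add Oslo.
MST edges: Cairo—Lima, Delhi—Lima, Delhi—Paris, Cairo—Oslo; total weight 6+4+4+6 = 20.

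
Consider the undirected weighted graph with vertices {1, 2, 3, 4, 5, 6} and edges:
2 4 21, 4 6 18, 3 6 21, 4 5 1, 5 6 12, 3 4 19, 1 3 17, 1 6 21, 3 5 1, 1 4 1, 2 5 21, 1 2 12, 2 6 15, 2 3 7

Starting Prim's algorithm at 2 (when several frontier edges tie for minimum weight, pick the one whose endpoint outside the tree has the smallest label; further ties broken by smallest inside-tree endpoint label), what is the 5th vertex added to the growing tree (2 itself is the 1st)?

Grow the tree from 2 using Prim:
Step 1: cheapest edge leaving the tree is 2 3 (7); add 3.
Step 2: cheapest edge leaving the tree is 3 5 (1); add 5.
Step 3: cheapest edge leaving the tree is 4 5 (1); add 4.
Step 4: cheapest edge leaving the tree is 1 4 (1); add 1.
Step 5: cheapest edge leaving the tree is 5 6 (12); add 6.
Vertex order: 2, 3, 5, 4, 1, 6. The 5th vertex is 1.

1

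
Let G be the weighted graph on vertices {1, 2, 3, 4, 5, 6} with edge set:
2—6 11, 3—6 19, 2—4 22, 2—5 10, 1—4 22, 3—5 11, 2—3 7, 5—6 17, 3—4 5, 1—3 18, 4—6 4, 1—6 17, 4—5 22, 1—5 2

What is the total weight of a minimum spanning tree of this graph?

28

Kruskal's algorithm — process edges by increasing weight (ties by edge label):
1—5 (2): add — endpoints in different components.
4—6 (4): add — endpoints in different components.
3—4 (5): add — endpoints in different components.
2—3 (7): add — endpoints in different components.
2—5 (10): add — endpoints in different components.
MST edges: 1—5, 4—6, 3—4, 2—3, 2—5; total weight 2+4+5+7+10 = 28.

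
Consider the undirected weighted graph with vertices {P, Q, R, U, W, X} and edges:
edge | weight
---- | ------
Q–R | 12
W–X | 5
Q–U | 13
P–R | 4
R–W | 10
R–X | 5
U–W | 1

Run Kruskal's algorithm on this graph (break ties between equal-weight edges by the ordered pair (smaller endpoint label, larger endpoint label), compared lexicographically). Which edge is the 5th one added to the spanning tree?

Q-R

Sort edges by weight, then run Kruskal:
U–W (1): add. Components now {Q} {R} {P} {U,W} {X}
P–R (4): add. Components now {Q} {P,R} {U,W} {X}
R–X (5): add. Components now {Q} {P,R,X} {U,W}
W–X (5): add. Components now {Q} {P,R,U,W,X}
R–W (10): skip — R and W already connected.
Q–R (12): add. Components now {P,Q,R,U,W,X}
The 5th edge added is Q–R.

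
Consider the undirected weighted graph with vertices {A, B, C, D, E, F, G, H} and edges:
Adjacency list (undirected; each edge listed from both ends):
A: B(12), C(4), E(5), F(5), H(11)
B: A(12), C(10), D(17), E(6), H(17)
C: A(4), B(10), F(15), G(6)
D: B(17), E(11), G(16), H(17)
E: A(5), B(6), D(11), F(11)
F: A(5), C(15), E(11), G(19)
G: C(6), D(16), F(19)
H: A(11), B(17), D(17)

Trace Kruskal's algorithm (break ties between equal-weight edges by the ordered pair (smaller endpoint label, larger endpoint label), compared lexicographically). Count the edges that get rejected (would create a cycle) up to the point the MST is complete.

Sort edges by weight, then run Kruskal:
A—C (4): add — endpoints in different components.
A—E (5): add — endpoints in different components.
A—F (5): add — endpoints in different components.
B—E (6): add — endpoints in different components.
C—G (6): add — endpoints in different components.
B—C (10): skip — B and C already connected.
A—H (11): add — endpoints in different components.
D—E (11): add — endpoints in different components.
Edges rejected before the tree was complete: 1.

1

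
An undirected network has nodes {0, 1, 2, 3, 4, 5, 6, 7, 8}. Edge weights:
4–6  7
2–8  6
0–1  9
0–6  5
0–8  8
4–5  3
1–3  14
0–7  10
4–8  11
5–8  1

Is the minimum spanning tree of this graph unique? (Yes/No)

Kruskal: consider edges lightest-first.
5–8 (1): add — endpoints in different components.
4–5 (3): add — endpoints in different components.
0–6 (5): add — endpoints in different components.
2–8 (6): add — endpoints in different components.
4–6 (7): add — endpoints in different components.
0–8 (8): skip — 0 and 8 already connected.
0–1 (9): add — endpoints in different components.
0–7 (10): add — endpoints in different components.
4–8 (11): skip — 4 and 8 already connected.
1–3 (14): add — endpoints in different components.
Every non-tree edge has weight strictly greater than the heaviest edge on the tree path between its endpoints, so the MST is unique.

Yes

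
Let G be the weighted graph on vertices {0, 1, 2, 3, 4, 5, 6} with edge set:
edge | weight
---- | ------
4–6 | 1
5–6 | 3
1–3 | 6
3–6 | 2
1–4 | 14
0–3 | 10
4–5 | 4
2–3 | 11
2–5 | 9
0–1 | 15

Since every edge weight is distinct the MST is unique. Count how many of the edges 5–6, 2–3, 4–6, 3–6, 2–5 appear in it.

Kruskal's algorithm — process edges by increasing weight (ties by edge label):
4–6 (1): add. Components now {0} {1} {2} {3} {4,6} {5}
3–6 (2): add. Components now {0} {1} {2} {3,4,6} {5}
5–6 (3): add. Components now {0} {1} {2} {3,4,5,6}
4–5 (4): skip — 4 and 5 already connected.
1–3 (6): add. Components now {0} {1,3,4,5,6} {2}
2–5 (9): add. Components now {0} {1,2,3,4,5,6}
0–3 (10): add. Components now {0,1,2,3,4,5,6}
MST edge set: {4–6, 3–6, 5–6, 1–3, 2–5, 0–3}.
Of the listed edges, {5–6, 4–6, 3–6, 2–5} are in the MST → 4.

4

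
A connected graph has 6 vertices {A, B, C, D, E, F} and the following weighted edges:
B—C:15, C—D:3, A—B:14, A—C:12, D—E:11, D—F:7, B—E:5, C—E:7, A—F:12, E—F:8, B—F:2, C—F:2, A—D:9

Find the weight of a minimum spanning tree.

Sort edges by weight, then run Kruskal:
B—F (2): add — endpoints in different components.
C—F (2): add — endpoints in different components.
C—D (3): add — endpoints in different components.
B—E (5): add — endpoints in different components.
C—E (7): skip — C and E already connected.
D—F (7): skip — D and F already connected.
E—F (8): skip — E and F already connected.
A—D (9): add — endpoints in different components.
MST edges: B—F, C—F, C—D, B—E, A—D; total weight 2+2+3+5+9 = 21.

21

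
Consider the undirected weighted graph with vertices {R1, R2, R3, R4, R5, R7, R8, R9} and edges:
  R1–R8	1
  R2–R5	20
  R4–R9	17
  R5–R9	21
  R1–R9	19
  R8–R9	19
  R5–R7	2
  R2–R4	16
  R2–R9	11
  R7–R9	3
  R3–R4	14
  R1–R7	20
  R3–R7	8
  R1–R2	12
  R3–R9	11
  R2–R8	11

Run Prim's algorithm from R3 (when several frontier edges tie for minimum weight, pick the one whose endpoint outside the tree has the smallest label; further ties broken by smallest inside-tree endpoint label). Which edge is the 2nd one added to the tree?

Prim's algorithm from R3:
Step 1: cheapest edge leaving the tree is R3–R7 (8); add R7.
Step 2: cheapest edge leaving the tree is R5–R7 (2); add R5.
Step 3: cheapest edge leaving the tree is R7–R9 (3); add R9.
Step 4: cheapest edge leaving the tree is R2–R9 (11); add R2.
Step 5: cheapest edge leaving the tree is R2–R8 (11); add R8.
Step 6: cheapest edge leaving the tree is R1–R8 (1); add R1.
Step 7: cheapest edge leaving the tree is R3–R4 (14); add R4.
The 2nd edge added is R5–R7.

R5-R7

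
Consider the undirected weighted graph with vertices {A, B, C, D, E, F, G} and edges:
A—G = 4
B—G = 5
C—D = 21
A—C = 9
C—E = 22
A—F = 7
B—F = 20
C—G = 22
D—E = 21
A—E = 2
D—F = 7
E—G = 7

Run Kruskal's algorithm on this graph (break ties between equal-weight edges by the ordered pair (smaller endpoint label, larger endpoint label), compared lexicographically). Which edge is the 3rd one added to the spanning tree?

B-G

Sort edges by weight, then run Kruskal:
A—E (2): add — endpoints in different components.
A—G (4): add — endpoints in different components.
B—G (5): add — endpoints in different components.
A—F (7): add — endpoints in different components.
D—F (7): add — endpoints in different components.
E—G (7): skip — E and G already connected.
A—C (9): add — endpoints in different components.
The 3rd edge added is B—G.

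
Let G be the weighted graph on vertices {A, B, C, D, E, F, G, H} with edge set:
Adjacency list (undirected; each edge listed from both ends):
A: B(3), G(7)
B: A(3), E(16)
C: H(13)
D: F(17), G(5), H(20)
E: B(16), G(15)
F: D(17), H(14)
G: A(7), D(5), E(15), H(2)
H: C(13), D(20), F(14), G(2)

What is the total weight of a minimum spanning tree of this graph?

59

Prim's algorithm from B:
Step 1: frontier [A—B 3, B—E 16] → take A—B (3); add A.
Step 2: frontier [A—G 7, B—E 16] → take A—G (7); add G.
Step 3: frontier [B—E 16, G—H 2, D—G 5, E—G 15] → take G—H (2); add H.
Step 4: frontier [B—E 16, D—G 5, E—G 15, C—H 13, F—H 14, D—H 20] → take D—G (5); add D.
Step 5: frontier [B—E 16, D—F 17, E—G 15, C—H 13, F—H 14] → take C—H (13); add C.
Step 6: frontier [B—E 16, D—F 17, E—G 15, F—H 14] → take F—H (14); add F.
Step 7: frontier [B—E 16, E—G 15] → take E—G (15); add E.
MST edges: A—B, A—G, G—H, D—G, C—H, F—H, E—G; total weight 3+7+2+5+13+14+15 = 59.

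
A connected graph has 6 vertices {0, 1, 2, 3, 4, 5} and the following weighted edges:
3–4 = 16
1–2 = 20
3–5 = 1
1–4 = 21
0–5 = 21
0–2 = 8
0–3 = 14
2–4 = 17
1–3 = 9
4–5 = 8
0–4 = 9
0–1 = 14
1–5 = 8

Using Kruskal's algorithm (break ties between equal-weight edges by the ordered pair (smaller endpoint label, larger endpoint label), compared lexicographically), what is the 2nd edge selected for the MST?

Sort edges by weight, then run Kruskal:
3–5 (1): add — endpoints in different components.
0–2 (8): add — endpoints in different components.
1–5 (8): add — endpoints in different components.
4–5 (8): add — endpoints in different components.
0–4 (9): add — endpoints in different components.
The 2nd edge added is 0–2.

0-2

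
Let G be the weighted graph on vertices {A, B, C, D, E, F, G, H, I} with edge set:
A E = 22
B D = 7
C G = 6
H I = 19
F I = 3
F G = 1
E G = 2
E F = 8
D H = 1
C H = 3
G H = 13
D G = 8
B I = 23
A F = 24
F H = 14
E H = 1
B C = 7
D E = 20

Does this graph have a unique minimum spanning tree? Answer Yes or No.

No

Kruskal's algorithm — process edges by increasing weight (ties by edge label):
D H (1): add — endpoints in different components.
E H (1): add — endpoints in different components.
F G (1): add — endpoints in different components.
E G (2): add — endpoints in different components.
C H (3): add — endpoints in different components.
F I (3): add — endpoints in different components.
C G (6): skip — C and G already connected.
B C (7): add — endpoints in different components.
B D (7): skip — B and D already connected.
D G (8): skip — D and G already connected.
E F (8): skip — E and F already connected.
G H (13): skip — G and H already connected.
F H (14): skip — F and H already connected.
H I (19): skip — H and I already connected.
D E (20): skip — D and E already connected.
A E (22): add — endpoints in different components.
Non-tree edge B D has weight 7, equal to the heaviest edge on its tree cycle — swapping gives another MST of the same weight. Not unique.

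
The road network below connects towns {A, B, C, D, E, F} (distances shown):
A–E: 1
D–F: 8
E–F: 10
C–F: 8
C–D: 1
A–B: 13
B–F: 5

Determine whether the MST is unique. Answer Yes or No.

Kruskal: consider edges lightest-first.
A–E (1): add — endpoints in different components.
C–D (1): add — endpoints in different components.
B–F (5): add — endpoints in different components.
C–F (8): add — endpoints in different components.
D–F (8): skip — D and F already connected.
E–F (10): add — endpoints in different components.
Non-tree edge D–F has weight 8, equal to the heaviest edge on its tree cycle — swapping gives another MST of the same weight. Not unique.

No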